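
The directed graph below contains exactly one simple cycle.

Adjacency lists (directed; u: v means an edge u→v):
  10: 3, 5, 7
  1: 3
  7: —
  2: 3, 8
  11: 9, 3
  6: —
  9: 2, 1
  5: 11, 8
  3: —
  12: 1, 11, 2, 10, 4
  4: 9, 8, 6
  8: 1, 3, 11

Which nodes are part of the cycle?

2, 8, 9, 11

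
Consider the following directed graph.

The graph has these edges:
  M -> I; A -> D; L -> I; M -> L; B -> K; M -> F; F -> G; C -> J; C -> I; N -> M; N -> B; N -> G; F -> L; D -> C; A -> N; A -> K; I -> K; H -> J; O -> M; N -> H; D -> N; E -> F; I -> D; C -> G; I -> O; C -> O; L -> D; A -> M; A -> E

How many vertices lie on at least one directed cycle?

A vertex is on a directed cycle iff it belongs to a strongly connected component of size ≥ 2 (or has a self-loop).
The vertices on cycles are {C, D, F, I, L, M, N, O} — 8 in total.

8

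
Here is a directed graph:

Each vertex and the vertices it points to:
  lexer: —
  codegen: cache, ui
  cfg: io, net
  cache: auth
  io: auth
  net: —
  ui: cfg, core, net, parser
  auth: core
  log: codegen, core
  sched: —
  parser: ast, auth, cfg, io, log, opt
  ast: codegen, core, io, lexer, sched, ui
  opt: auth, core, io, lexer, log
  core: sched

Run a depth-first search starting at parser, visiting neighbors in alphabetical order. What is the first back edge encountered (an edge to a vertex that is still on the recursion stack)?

ui→parser

DFS from parser (visiting neighbors in alphabetical order); mark gray on enter, black on exit:
parser gray
  ast gray
    codegen gray
      cache gray
        auth gray
          core gray
            sched gray
            sched black
          core black
        auth black
      cache black
      ui gray
        cfg gray
          io gray
            io→auth: auth black — skip
          io black
          net gray
          net black
        cfg black
        ui→core: core black — skip
        ui→net: net black — skip
        ui→parser: parser is gray → back edge
First back edge: ui → parser.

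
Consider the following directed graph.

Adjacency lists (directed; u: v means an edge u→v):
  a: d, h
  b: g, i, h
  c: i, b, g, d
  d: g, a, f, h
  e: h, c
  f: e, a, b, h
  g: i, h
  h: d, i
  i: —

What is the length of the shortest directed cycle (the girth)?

For each vertex v, BFS finds the shortest path from v back to v.
The shortest such closed walk is a → d → a, length 2.

2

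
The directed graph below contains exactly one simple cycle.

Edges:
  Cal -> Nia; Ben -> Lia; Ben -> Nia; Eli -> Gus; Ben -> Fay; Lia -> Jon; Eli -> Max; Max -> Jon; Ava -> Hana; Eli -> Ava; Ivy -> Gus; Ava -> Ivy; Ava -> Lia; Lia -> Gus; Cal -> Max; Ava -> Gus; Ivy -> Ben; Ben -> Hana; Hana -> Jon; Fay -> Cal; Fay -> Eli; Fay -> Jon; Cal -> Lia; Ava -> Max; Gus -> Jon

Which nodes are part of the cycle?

Ava, Ben, Eli, Fay, Ivy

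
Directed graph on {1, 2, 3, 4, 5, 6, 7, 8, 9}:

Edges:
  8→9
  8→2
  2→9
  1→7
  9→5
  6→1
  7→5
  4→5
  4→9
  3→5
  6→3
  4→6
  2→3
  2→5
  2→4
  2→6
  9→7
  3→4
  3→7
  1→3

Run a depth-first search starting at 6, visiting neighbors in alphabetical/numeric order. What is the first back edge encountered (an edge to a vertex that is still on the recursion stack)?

4->6

DFS from 6 (visiting neighbors in alphabetical/numeric order); mark gray on enter, black on exit:
6 gray
  1 gray
    3 gray
      4 gray
        5 gray
        5 black
        4→6: 6 is gray → back edge
First back edge: 4 → 6.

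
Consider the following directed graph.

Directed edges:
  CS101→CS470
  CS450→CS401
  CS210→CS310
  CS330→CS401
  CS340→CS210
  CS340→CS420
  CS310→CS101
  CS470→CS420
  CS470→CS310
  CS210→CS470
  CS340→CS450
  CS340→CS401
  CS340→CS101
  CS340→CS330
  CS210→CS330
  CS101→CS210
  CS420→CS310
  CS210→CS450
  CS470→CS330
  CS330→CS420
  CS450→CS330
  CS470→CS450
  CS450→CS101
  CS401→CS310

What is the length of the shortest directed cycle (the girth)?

For each vertex v, BFS finds the shortest path from v back to v.
The shortest such closed walk is CS101 → CS470 → CS310 → CS101, length 3.

3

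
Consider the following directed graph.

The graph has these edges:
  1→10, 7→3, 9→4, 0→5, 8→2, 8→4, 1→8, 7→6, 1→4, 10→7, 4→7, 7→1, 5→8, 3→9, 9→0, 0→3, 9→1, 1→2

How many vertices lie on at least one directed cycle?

9

A vertex is on a directed cycle iff it belongs to a strongly connected component of size ≥ 2 (or has a self-loop).
The vertices on cycles are {0, 1, 3, 4, 5, 7, 8, 9, 10} — 9 in total.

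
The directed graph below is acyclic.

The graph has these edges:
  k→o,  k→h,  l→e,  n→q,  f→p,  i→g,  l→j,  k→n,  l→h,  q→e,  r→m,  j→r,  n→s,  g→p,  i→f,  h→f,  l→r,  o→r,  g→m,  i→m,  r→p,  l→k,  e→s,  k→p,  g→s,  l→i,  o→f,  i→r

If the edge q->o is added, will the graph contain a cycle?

Adding q→o creates a cycle iff o can already reach q.
Explore from o: no path reaches q. The graph stays acyclic.

No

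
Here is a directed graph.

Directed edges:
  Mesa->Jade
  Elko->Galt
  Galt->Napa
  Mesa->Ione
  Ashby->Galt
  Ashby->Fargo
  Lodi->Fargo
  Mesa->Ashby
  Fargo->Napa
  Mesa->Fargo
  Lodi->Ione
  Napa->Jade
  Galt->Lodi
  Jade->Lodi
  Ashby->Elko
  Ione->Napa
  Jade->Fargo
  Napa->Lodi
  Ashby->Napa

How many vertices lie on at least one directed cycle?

5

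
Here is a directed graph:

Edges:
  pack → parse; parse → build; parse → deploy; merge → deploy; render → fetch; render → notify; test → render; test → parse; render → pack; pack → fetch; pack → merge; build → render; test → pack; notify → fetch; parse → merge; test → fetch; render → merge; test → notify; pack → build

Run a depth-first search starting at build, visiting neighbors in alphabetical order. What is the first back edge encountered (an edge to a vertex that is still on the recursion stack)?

pack->build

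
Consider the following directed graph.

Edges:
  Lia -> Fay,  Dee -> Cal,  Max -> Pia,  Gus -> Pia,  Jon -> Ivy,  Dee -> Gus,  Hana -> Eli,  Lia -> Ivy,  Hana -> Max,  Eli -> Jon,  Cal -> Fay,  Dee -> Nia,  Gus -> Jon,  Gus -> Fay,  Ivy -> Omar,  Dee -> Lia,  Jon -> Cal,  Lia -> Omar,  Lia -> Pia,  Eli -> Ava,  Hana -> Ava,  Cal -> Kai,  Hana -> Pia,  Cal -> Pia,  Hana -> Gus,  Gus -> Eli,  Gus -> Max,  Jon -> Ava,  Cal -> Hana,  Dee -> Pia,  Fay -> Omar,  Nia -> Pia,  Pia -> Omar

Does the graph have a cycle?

Yes

DFS with white/gray/black marking, starting from Cal:
Cal gray
  Pia gray
    Omar gray
    Omar black
  Pia black
  Hana gray
    Hana→Pia: Pia black — skip
    Eli gray
      Ava gray
      Ava black
      Jon gray
        Ivy gray
          Ivy→Omar: Omar black — skip
        Ivy black
        Jon→Cal: Cal is gray → back edge
Back edge found, so a cycle exists: Cal → Hana → Eli → Jon → Cal.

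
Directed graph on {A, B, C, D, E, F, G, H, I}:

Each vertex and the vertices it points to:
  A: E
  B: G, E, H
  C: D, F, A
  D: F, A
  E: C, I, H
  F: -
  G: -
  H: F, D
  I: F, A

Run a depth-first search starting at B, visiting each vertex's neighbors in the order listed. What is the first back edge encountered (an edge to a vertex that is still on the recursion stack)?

DFS from B (visiting each vertex's neighbors in the order listed); mark gray on enter, black on exit:
B gray
  G gray
  G black
  E gray
    C gray
      D gray
        F gray
        F black
        A gray
          A→E: E is gray → back edge
First back edge: A → E.

A→E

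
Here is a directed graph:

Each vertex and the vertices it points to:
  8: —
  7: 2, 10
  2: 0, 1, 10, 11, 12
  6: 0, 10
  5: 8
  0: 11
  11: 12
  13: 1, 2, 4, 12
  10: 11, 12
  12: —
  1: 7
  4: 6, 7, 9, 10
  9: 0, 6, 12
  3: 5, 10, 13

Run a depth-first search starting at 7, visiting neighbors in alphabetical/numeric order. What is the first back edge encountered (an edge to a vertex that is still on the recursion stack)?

1→7

DFS from 7 (visiting neighbors in alphabetical/numeric order); mark gray on enter, black on exit:
7 gray
  2 gray
    0 gray
      11 gray
        12 gray
        12 black
      11 black
    0 black
    1 gray
      1→7: 7 is gray → back edge
First back edge: 1 → 7.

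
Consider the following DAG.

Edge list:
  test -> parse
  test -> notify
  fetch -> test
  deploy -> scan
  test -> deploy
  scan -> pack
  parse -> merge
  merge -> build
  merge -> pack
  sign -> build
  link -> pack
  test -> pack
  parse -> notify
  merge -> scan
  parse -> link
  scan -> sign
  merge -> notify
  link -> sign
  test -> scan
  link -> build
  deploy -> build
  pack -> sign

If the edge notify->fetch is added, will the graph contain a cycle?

Yes

Adding notify→fetch creates a cycle iff fetch can already reach notify.
Path from fetch: fetch → test → notify.
So fetch → … → notify → fetch is a cycle.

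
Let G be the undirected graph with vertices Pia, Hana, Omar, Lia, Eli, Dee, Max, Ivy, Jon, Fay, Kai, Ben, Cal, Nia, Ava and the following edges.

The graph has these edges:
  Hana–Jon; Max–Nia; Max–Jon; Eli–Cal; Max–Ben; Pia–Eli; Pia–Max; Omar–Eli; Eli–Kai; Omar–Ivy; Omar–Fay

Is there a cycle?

No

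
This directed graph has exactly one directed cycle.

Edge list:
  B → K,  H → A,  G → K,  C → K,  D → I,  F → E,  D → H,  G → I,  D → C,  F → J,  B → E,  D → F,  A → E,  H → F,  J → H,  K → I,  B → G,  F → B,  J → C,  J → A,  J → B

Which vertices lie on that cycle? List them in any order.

F, H, J

DFS with gray/black marking from H:
H gray
  F gray
    J gray
      B gray
        G gray
          I gray
          I black
          K gray
            K→I: I black — skip
          K black
        G black
        B→K: K black — skip
        E gray
        E black
      B black
      A gray
        A→E: E black — skip
      A black
      J→H: H is gray → back edge
Back edge closes the cycle H → F → J → H; its vertices are {F, H, J}.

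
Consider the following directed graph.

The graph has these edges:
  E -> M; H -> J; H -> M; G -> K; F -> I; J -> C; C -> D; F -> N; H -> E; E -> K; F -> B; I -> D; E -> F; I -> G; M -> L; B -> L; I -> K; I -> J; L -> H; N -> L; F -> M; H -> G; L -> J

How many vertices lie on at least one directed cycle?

7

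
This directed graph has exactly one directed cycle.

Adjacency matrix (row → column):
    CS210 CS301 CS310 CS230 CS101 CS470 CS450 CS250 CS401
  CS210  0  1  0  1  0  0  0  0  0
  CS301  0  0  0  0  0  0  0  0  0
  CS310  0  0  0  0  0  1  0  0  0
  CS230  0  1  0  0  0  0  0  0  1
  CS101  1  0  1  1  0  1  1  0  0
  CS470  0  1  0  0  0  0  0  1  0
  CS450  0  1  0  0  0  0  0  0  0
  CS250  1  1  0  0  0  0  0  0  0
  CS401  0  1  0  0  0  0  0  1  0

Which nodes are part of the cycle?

CS210, CS230, CS250, CS401

DFS with gray/black marking from CS210:
CS210 gray
  CS230 gray
    CS301 gray
    CS301 black
    CS401 gray
      CS250 gray
        CS250→CS210: CS210 is gray → back edge
Back edge closes the cycle CS210 → CS230 → CS401 → CS250 → CS210; its vertices are {CS210, CS230, CS250, CS401}.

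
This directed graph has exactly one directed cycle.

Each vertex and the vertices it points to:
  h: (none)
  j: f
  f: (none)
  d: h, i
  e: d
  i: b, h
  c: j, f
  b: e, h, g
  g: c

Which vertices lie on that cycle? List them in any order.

b, d, e, i

DFS with gray/black marking from b:
b gray
  e gray
    d gray
      h gray
      h black
      i gray
        i→b: b is gray → back edge
Back edge closes the cycle b → e → d → i → b; its vertices are {b, d, e, i}.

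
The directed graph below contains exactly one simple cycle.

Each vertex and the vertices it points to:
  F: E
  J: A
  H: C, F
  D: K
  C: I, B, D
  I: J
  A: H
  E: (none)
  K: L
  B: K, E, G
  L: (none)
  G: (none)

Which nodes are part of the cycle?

A, C, H, I, J

DFS with gray/black marking from H:
H gray
  C gray
    I gray
      J gray
        A gray
          A→H: H is gray → back edge
Back edge closes the cycle H → C → I → J → A → H; its vertices are {A, C, H, I, J}.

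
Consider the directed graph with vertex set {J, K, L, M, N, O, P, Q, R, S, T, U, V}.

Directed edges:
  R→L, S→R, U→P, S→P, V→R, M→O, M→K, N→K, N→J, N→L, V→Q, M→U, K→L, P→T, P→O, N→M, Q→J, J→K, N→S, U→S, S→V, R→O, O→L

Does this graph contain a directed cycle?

No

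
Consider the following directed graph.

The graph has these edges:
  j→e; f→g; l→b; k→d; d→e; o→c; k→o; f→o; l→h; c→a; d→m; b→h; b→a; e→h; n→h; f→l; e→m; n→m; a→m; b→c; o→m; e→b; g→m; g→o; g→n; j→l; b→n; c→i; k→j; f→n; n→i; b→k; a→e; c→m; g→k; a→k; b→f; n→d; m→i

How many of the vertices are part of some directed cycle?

A vertex is on a directed cycle iff it belongs to a strongly connected component of size ≥ 2 (or has a self-loop).
The vertices on cycles are {a, b, c, d, e, f, g, j, k, l, n, o} — 12 in total.

12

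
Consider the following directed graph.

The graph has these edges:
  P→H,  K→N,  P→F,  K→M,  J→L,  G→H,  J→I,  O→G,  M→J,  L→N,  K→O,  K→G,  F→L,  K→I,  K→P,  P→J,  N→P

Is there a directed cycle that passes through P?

P is on a cycle iff P can reach itself via ≥1 edge.
P → J → L → N → P — yes.

Yes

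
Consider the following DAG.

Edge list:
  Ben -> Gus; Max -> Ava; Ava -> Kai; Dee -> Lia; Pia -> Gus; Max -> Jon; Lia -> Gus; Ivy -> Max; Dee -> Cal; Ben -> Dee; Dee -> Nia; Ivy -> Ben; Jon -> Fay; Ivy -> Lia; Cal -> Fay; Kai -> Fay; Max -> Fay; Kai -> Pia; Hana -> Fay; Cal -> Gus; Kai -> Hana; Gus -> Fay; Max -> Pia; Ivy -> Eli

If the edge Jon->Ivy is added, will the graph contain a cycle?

Yes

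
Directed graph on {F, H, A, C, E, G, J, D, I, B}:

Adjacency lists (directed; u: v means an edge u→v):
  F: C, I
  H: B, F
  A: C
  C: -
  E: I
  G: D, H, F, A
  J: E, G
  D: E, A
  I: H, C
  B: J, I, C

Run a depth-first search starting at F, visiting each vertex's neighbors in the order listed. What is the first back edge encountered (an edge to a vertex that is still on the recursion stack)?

DFS from F (visiting each vertex's neighbors in the order listed); mark gray on enter, black on exit:
F gray
  C gray
  C black
  I gray
    H gray
      B gray
        J gray
          E gray
            E→I: I is gray → back edge
First back edge: E → I.

E→I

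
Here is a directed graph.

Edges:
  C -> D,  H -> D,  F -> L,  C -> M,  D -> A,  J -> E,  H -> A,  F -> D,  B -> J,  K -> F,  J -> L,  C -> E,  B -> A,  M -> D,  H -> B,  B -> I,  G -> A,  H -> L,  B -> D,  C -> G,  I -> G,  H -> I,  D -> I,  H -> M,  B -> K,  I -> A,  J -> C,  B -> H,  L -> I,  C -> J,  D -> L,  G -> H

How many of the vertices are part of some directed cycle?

11

A vertex is on a directed cycle iff it belongs to a strongly connected component of size ≥ 2 (or has a self-loop).
The vertices on cycles are {B, C, D, F, G, H, I, J, K, L, M} — 11 in total.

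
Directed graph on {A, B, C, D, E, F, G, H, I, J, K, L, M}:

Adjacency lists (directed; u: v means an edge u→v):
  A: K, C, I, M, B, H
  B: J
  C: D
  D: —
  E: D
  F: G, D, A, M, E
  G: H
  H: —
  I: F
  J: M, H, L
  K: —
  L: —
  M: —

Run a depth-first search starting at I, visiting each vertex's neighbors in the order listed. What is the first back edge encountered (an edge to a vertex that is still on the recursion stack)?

A->I

DFS from I (visiting each vertex's neighbors in the order listed); mark gray on enter, black on exit:
I gray
  F gray
    G gray
      H gray
      H black
    G black
    D gray
    D black
    A gray
      K gray
      K black
      C gray
        C→D: D black — skip
      C black
      A→I: I is gray → back edge
First back edge: A → I.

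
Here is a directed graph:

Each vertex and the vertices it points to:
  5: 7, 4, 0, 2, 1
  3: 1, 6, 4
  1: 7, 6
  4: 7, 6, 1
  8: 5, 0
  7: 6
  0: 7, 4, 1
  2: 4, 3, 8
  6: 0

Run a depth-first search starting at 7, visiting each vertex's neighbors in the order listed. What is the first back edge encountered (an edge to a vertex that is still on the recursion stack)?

0->7

DFS from 7 (visiting each vertex's neighbors in the order listed); mark gray on enter, black on exit:
7 gray
  6 gray
    0 gray
      0→7: 7 is gray → back edge
First back edge: 0 → 7.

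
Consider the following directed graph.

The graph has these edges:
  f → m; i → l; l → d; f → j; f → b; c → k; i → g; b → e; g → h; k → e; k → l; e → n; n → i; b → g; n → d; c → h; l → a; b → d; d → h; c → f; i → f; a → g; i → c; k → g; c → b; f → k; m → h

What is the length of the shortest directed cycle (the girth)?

5

For each vertex v, BFS finds the shortest path from v back to v.
The shortest such closed walk is n → i → c → b → e → n, length 5.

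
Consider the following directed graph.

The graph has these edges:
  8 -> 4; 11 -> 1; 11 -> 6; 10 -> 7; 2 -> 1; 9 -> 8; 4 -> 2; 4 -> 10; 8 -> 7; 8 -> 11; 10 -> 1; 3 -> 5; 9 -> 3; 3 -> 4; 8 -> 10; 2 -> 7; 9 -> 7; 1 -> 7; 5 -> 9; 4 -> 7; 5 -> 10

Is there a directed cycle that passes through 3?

Yes

3 is on a cycle iff 3 can reach itself via ≥1 edge.
3 → 5 → 9 → 3 — yes.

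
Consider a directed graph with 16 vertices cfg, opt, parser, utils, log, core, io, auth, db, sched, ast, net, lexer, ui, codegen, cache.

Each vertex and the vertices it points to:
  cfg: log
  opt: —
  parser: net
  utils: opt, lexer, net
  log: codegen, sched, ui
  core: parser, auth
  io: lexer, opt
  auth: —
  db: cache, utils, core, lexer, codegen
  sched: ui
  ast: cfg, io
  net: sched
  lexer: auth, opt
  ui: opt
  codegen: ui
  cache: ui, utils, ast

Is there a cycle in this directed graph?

DFS with white/gray/black marking, starting from lexer:
lexer gray
  auth gray
  auth black
  opt gray
  opt black
lexer black
cfg gray
  log gray
    codegen gray
      ui gray
        ui→opt: opt black — skip
      ui black
    codegen black
    sched gray
      sched→ui: ui black — skip
    sched black
    log→ui: ui black — skip
  log black
cfg black
parser gray
  net gray
    net→sched: sched black — skip
  net black
parser black
utils gray
  utils→opt: opt black — skip
  utils→lexer: lexer black — skip
  utils→net: net black — skip
utils black
core gray
  core→parser: parser black — skip
  core→auth: auth black — skip
core black
io gray
  io→lexer: lexer black — skip
  io→opt: opt black — skip
io black
db gray
  cache gray
    cache→ui: ui black — skip
    cache→utils: utils black — skip
    ast gray
      ast→cfg: cfg black — skip
      ast→io: io black — skip
    ast black
  cache black
  db→utils: utils black — skip
  db→core: core black — skip
  db→lexer: lexer black — skip
  db→codegen: codegen black — skip
db black
Every edge goes to a white or black vertex — no back edge, so the graph is acyclic.

No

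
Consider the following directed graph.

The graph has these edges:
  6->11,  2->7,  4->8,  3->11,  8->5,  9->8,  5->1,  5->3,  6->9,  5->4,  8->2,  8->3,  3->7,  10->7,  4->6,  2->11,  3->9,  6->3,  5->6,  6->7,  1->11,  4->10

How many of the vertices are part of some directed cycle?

A vertex is on a directed cycle iff it belongs to a strongly connected component of size ≥ 2 (or has a self-loop).
The vertices on cycles are {3, 4, 5, 6, 8, 9} — 6 in total.

6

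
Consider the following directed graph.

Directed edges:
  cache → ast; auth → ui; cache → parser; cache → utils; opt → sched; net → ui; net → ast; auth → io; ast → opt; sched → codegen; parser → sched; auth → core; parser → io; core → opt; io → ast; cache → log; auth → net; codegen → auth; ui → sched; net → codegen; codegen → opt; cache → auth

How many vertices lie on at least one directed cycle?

9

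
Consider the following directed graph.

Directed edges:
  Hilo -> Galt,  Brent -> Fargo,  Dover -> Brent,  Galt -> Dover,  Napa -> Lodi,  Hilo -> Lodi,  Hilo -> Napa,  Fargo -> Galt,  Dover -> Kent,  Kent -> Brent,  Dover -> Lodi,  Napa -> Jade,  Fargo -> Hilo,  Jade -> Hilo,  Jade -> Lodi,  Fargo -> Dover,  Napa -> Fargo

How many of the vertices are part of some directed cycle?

8

A vertex is on a directed cycle iff it belongs to a strongly connected component of size ≥ 2 (or has a self-loop).
The vertices on cycles are {Galt, Hilo, Jade, Kent, Napa, Brent, Dover, Fargo} — 8 in total.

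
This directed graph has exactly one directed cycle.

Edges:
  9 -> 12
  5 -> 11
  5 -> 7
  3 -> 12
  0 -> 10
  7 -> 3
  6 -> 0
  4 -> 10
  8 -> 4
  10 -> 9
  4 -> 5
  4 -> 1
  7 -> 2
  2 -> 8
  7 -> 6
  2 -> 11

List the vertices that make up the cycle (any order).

DFS with gray/black marking from 4:
4 gray
  5 gray
    11 gray
    11 black
    7 gray
      2 gray
        2→11: 11 black — skip
        8 gray
          8→4: 4 is gray → back edge
Back edge closes the cycle 4 → 5 → 7 → 2 → 8 → 4; its vertices are {2, 4, 5, 7, 8}.

2, 4, 5, 7, 8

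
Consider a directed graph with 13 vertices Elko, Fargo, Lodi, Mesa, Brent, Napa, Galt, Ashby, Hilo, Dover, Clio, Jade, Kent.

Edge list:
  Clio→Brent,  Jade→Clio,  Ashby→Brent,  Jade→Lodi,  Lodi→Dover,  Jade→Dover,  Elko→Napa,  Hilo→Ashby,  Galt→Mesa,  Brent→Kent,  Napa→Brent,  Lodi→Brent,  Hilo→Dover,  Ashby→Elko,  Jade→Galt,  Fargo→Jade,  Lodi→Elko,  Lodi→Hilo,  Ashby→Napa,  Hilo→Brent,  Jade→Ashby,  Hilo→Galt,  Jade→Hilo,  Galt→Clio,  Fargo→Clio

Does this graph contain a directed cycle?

No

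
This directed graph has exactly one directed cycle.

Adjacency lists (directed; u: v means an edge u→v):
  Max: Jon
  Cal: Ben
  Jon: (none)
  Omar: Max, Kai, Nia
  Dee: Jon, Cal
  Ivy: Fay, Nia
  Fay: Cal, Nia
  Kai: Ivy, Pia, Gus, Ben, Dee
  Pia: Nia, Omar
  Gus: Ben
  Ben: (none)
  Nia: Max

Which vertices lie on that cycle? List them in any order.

Kai, Pia, Omar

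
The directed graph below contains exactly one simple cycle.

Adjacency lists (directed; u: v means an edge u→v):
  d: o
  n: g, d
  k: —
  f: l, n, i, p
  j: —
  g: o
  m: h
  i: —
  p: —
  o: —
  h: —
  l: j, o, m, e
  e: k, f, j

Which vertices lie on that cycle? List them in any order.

DFS with gray/black marking from e:
e gray
  k gray
  k black
  f gray
    l gray
      j gray
      j black
      o gray
      o black
      m gray
        h gray
        h black
      m black
      l→e: e is gray → back edge
Back edge closes the cycle e → f → l → e; its vertices are {e, f, l}.

e, f, l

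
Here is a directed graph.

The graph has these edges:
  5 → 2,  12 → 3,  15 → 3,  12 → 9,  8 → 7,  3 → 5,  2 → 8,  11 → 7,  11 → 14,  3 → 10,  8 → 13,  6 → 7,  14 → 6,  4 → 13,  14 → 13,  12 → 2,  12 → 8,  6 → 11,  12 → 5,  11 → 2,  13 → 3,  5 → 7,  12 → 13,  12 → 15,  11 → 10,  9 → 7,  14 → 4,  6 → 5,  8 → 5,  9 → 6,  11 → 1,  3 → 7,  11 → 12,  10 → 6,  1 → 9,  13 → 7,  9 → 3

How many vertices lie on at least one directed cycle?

14

A vertex is on a directed cycle iff it belongs to a strongly connected component of size ≥ 2 (or has a self-loop).
The vertices on cycles are {1, 2, 3, 4, 5, 6, 8, 9, 10, 11, 12, 13, 14, 15} — 14 in total.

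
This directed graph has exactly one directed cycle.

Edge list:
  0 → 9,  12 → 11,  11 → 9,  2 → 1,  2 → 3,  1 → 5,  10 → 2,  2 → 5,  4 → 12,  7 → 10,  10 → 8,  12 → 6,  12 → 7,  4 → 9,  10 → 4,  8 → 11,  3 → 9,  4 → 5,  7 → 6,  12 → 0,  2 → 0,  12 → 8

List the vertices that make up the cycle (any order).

DFS with gray/black marking from 10:
10 gray
  4 gray
    12 gray
      8 gray
        11 gray
          9 gray
          9 black
        11 black
      8 black
      6 gray
      6 black
      12→11: 11 black — skip
      7 gray
        7→10: 10 is gray → back edge
Back edge closes the cycle 10 → 4 → 12 → 7 → 10; its vertices are {4, 7, 10, 12}.

4, 7, 10, 12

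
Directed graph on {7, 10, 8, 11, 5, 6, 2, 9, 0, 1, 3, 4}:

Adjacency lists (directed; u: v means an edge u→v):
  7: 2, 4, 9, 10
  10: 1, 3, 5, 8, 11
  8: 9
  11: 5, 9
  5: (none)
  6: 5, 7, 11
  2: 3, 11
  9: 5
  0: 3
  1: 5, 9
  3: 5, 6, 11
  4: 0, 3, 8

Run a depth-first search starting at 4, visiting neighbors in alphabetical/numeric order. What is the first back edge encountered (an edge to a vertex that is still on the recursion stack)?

DFS from 4 (visiting neighbors in alphabetical/numeric order); mark gray on enter, black on exit:
4 gray
  0 gray
    3 gray
      5 gray
      5 black
      6 gray
        6→5: 5 black — skip
        7 gray
          2 gray
            2→3: 3 is gray → back edge
First back edge: 2 → 3.

2->3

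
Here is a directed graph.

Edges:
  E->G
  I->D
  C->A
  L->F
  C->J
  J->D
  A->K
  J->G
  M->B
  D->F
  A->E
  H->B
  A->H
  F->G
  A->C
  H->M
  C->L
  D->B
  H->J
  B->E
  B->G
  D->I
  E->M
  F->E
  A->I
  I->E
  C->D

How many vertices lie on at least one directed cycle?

7

A vertex is on a directed cycle iff it belongs to a strongly connected component of size ≥ 2 (or has a self-loop).
The vertices on cycles are {A, B, C, D, E, I, M} — 7 in total.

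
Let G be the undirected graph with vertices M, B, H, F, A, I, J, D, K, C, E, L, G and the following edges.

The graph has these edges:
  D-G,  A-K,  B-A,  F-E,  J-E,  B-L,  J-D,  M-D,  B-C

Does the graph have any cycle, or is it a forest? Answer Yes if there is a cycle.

DFS, tracking each vertex's parent; an edge to a visited non-parent vertex closes a cycle.
Start from J:
visit J (parent –)
  visit D (parent J)
    visit M (parent D)
      M–D: parent, skip
    visit G (parent D)
      G–D: parent, skip
    D–J: parent, skip
  visit E (parent J)
    visit F (parent E)
      F–E: parent, skip
    E–J: parent, skip
visit B (parent –)
  visit C (parent B)
    C–B: parent, skip
  visit A (parent B)
    A–B: parent, skip
    visit K (parent A)
      K–A: parent, skip
  visit L (parent B)
    L–B: parent, skip
visit H (parent –)
visit I (parent –)
No non-parent visited neighbor found — the graph is a forest.

No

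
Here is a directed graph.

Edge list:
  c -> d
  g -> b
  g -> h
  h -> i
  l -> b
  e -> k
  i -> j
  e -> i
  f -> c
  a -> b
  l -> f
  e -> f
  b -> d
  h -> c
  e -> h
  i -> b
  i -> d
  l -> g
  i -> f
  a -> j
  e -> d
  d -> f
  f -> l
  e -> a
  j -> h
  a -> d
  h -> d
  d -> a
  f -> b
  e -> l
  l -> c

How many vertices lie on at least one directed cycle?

10

A vertex is on a directed cycle iff it belongs to a strongly connected component of size ≥ 2 (or has a self-loop).
The vertices on cycles are {a, b, c, d, f, g, h, i, j, l} — 10 in total.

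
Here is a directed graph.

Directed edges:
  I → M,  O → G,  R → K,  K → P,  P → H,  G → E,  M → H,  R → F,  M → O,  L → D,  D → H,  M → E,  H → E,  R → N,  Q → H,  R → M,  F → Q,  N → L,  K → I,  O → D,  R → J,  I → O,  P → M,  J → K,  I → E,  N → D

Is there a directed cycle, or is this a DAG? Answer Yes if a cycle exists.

No

DFS with white/gray/black marking, starting from G:
G gray
  E gray
  E black
G black
D gray
  H gray
    H→E: E black — skip
  H black
D black
F gray
  Q gray
    Q→H: H black — skip
  Q black
F black
I gray
  M gray
    O gray
      O→G: G black — skip
      O→D: D black — skip
    O black
    M→H: H black — skip
    M→E: E black — skip
  M black
  I→E: E black — skip
  I→O: O black — skip
I black
J gray
  K gray
    P gray
      P→M: M black — skip
      P→H: H black — skip
    P black
    K→I: I black — skip
  K black
J black
L gray
  L→D: D black — skip
L black
N gray
  N→L: L black — skip
  N→D: D black — skip
N black
R gray
  R→J: J black — skip
  R→M: M black — skip
  R→F: F black — skip
  R→N: N black — skip
  R→K: K black — skip
R black
Every edge goes to a white or black vertex — no back edge, so the graph is acyclic.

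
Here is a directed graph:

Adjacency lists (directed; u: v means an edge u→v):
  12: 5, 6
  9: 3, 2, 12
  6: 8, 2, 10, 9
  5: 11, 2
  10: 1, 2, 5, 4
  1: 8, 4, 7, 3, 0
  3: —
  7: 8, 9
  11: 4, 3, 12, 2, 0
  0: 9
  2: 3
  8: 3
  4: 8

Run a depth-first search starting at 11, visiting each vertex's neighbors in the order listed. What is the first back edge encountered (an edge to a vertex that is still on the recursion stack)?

DFS from 11 (visiting each vertex's neighbors in the order listed); mark gray on enter, black on exit:
11 gray
  4 gray
    8 gray
      3 gray
      3 black
    8 black
  4 black
  11→3: 3 black — skip
  12 gray
    5 gray
      5→11: 11 is gray → back edge
First back edge: 5 → 11.

5→11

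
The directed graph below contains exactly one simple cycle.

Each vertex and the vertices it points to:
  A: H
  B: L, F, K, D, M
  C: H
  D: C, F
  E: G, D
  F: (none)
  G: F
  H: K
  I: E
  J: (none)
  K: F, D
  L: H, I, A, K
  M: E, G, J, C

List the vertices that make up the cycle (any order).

DFS with gray/black marking from K:
K gray
  F gray
  F black
  D gray
    C gray
      H gray
        H→K: K is gray → back edge
Back edge closes the cycle K → D → C → H → K; its vertices are {C, D, H, K}.

C, D, H, K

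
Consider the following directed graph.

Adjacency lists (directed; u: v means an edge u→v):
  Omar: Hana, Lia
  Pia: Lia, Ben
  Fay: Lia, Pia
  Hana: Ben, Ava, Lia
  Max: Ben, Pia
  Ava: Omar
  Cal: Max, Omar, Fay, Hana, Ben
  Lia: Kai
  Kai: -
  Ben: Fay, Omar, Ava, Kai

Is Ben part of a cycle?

Ben is on a cycle iff Ben can reach itself via ≥1 edge.
Ben → Fay → Pia → Ben — yes.

Yes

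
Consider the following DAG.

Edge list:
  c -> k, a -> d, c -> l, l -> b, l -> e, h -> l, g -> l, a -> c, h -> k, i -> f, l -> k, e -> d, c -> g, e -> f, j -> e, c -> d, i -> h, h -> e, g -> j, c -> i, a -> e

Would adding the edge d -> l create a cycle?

Adding d→l creates a cycle iff l can already reach d.
Path from l: l → e → d.
So l → … → d → l is a cycle.

Yes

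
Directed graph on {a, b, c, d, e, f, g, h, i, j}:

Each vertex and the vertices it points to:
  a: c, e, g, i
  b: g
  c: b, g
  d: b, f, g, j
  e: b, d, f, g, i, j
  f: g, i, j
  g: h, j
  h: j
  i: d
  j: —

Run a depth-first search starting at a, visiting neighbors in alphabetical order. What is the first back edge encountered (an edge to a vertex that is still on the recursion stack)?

i→d

DFS from a (visiting neighbors in alphabetical order); mark gray on enter, black on exit:
a gray
  c gray
    b gray
      g gray
        h gray
          j gray
          j black
        h black
        g→j: j black — skip
      g black
    b black
    c→g: g black — skip
  c black
  e gray
    e→b: b black — skip
    d gray
      d→b: b black — skip
      f gray
        f→g: g black — skip
        i gray
          i→d: d is gray → back edge
First back edge: i → d.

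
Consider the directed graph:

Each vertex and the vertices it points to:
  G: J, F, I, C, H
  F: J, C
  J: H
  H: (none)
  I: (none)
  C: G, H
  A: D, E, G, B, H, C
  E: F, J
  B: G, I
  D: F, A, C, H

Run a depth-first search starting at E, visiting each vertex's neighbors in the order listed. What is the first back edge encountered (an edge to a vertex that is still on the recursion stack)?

G->F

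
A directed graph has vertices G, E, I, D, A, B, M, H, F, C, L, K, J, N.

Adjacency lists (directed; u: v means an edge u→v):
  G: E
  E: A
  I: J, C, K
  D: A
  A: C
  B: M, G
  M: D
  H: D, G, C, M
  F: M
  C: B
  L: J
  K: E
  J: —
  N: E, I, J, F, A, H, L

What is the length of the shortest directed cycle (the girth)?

5

For each vertex v, BFS finds the shortest path from v back to v.
The shortest such closed walk is C → B → M → D → A → C, length 5.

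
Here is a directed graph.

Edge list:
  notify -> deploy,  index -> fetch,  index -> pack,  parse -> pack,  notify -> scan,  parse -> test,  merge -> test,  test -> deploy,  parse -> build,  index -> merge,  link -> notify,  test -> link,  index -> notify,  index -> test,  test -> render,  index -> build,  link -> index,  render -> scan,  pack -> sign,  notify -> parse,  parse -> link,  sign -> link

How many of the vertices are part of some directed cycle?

8

A vertex is on a directed cycle iff it belongs to a strongly connected component of size ≥ 2 (or has a self-loop).
The vertices on cycles are {link, pack, sign, test, index, merge, parse, notify} — 8 in total.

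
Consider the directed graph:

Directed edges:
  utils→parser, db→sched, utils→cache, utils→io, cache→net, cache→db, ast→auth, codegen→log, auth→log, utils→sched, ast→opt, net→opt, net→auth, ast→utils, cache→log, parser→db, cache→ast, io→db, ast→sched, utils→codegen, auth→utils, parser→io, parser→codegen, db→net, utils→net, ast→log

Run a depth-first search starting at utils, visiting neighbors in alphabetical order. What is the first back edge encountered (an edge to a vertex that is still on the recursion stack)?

DFS from utils (visiting neighbors in alphabetical order); mark gray on enter, black on exit:
utils gray
  cache gray
    ast gray
      auth gray
        log gray
        log black
        auth→utils: utils is gray → back edge
First back edge: auth → utils.

auth→utils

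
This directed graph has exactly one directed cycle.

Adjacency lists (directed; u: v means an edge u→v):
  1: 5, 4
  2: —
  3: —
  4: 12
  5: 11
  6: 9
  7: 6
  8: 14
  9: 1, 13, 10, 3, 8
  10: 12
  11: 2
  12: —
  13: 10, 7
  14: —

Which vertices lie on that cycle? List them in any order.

6, 7, 9, 13

DFS with gray/black marking from 9:
9 gray
  1 gray
    5 gray
      11 gray
        2 gray
        2 black
      11 black
    5 black
    4 gray
      12 gray
      12 black
    4 black
  1 black
  13 gray
    10 gray
      10→12: 12 black — skip
    10 black
    7 gray
      6 gray
        6→9: 9 is gray → back edge
Back edge closes the cycle 9 → 13 → 7 → 6 → 9; its vertices are {6, 7, 9, 13}.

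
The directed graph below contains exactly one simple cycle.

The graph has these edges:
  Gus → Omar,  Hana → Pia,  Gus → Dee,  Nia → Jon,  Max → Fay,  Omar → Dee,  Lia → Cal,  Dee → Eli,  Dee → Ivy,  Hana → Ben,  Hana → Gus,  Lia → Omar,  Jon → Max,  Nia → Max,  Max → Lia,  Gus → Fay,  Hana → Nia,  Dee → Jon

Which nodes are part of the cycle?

DFS with gray/black marking from Dee:
Dee gray
  Ivy gray
  Ivy black
  Jon gray
    Max gray
      Lia gray
        Cal gray
        Cal black
        Omar gray
          Omar→Dee: Dee is gray → back edge
Back edge closes the cycle Dee → Jon → Max → Lia → Omar → Dee; its vertices are {Dee, Jon, Lia, Max, Omar}.

Dee, Jon, Lia, Max, Omar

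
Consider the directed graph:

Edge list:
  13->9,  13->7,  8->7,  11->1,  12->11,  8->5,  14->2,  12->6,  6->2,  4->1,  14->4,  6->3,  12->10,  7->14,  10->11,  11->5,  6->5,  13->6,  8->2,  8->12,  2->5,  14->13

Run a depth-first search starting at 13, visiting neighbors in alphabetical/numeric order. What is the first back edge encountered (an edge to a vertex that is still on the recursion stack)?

14→13

DFS from 13 (visiting neighbors in alphabetical/numeric order); mark gray on enter, black on exit:
13 gray
  6 gray
    2 gray
      5 gray
      5 black
    2 black
    3 gray
    3 black
    6→5: 5 black — skip
  6 black
  7 gray
    14 gray
      14→2: 2 black — skip
      4 gray
        1 gray
        1 black
      4 black
      14→13: 13 is gray → back edge
First back edge: 14 → 13.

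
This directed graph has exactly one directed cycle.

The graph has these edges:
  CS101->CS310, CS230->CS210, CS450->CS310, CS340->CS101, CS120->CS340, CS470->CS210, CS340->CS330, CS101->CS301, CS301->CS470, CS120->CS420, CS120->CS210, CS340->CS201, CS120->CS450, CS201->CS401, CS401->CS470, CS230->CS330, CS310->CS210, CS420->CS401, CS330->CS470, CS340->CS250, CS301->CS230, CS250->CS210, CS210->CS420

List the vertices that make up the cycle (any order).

CS210, CS401, CS420, CS470

DFS with gray/black marking from CS420:
CS420 gray
  CS401 gray
    CS470 gray
      CS210 gray
        CS210→CS420: CS420 is gray → back edge
Back edge closes the cycle CS420 → CS401 → CS470 → CS210 → CS420; its vertices are {CS210, CS401, CS420, CS470}.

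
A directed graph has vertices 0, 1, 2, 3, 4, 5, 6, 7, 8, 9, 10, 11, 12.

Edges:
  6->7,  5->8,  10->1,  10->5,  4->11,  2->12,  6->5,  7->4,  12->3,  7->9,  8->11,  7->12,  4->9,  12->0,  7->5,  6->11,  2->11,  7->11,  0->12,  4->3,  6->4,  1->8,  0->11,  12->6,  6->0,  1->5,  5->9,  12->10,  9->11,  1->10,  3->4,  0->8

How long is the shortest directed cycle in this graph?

2

For each vertex v, BFS finds the shortest path from v back to v.
The shortest such closed walk is 12 → 0 → 12, length 2.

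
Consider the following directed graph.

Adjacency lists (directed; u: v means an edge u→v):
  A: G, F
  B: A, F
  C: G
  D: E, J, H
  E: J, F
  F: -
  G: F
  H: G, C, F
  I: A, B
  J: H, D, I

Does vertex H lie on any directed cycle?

No

H lies on a cycle iff there is a path from H back to itself.
Exploring from H, it never reaches itself; equivalently, its strongly connected component is a singleton.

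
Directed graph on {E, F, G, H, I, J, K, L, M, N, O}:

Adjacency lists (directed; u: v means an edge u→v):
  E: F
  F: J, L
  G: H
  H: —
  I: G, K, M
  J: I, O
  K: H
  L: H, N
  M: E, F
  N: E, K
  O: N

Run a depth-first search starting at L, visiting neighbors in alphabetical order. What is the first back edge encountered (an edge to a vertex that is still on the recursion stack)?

M→E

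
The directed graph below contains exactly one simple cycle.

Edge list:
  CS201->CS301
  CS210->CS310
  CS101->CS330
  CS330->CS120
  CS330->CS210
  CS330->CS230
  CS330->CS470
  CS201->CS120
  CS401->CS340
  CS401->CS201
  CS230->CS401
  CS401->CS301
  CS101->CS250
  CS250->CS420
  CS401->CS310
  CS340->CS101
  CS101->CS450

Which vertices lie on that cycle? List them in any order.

CS101, CS230, CS330, CS340, CS401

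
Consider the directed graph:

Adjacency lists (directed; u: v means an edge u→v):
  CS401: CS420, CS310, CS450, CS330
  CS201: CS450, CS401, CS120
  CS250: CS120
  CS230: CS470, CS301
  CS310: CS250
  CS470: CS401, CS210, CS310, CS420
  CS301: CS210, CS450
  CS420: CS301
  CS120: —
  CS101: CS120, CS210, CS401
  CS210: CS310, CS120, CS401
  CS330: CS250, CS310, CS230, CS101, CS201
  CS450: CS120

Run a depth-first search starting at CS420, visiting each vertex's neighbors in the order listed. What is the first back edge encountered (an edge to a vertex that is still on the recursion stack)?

CS401->CS420

DFS from CS420 (visiting each vertex's neighbors in the order listed); mark gray on enter, black on exit:
CS420 gray
  CS301 gray
    CS210 gray
      CS310 gray
        CS250 gray
          CS120 gray
          CS120 black
        CS250 black
      CS310 black
      CS210→CS120: CS120 black — skip
      CS401 gray
        CS401→CS420: CS420 is gray → back edge
First back edge: CS401 → CS420.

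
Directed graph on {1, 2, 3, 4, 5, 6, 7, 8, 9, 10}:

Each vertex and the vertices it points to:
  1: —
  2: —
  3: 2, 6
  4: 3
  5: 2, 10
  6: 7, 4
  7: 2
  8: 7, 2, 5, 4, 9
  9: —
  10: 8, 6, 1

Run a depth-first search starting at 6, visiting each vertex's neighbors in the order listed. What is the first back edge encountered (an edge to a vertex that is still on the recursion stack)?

3→6

DFS from 6 (visiting each vertex's neighbors in the order listed); mark gray on enter, black on exit:
6 gray
  7 gray
    2 gray
    2 black
  7 black
  4 gray
    3 gray
      3→2: 2 black — skip
      3→6: 6 is gray → back edge
First back edge: 3 → 6.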